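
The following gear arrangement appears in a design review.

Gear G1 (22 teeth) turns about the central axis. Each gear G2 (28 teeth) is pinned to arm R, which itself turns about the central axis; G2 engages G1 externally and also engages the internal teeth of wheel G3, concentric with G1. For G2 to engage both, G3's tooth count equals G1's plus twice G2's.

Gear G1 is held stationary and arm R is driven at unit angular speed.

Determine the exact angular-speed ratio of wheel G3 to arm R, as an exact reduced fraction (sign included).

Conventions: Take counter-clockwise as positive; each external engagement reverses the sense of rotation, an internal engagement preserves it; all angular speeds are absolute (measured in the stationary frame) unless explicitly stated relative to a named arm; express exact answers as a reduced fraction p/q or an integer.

recognized (axles ride arm R): planetary set, 22/28/78 teeth
ring teeth: 22 + 2·28 = 78
22(ω_sun−ω_arm) = −78(ω_ring−ω_arm),  ω_sun = 0, ω_arm = 1
ω_ring = 1 − (22/78)(0−1) = 50/39
ω_out/ω_in = 50/39

50/39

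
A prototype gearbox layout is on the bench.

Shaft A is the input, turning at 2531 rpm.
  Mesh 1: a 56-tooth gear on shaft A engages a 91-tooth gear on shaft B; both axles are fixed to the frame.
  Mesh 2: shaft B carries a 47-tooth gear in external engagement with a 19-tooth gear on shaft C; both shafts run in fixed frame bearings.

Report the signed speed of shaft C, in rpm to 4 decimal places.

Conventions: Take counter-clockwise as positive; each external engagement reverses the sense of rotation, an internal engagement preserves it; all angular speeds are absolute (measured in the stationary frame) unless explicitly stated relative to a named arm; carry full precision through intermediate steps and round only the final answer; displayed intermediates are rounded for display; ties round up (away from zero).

class = fixed-axis compound train [2 meshes; 2 ratios multiply, 2 sense flips]
mesh 1 [56T→91T]: ω = 2531.0000×56/91 = 1557.5385 rpm, sense flips to −
mesh 2 [47T→19T]: ω = 1557.5385×47/19 = 3852.8583 rpm, sense flips to +
signed output speed = +3852.8583 rpm

+3852.8583 rpm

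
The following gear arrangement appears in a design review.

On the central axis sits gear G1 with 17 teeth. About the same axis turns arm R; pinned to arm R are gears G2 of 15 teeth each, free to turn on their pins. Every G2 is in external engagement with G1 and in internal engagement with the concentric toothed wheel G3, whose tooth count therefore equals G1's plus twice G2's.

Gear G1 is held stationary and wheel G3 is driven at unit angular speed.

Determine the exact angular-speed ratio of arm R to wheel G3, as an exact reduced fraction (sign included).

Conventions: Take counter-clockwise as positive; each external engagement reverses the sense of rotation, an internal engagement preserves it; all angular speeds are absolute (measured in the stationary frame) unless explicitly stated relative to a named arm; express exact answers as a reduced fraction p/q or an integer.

47/64

recognized (axles ride arm R): planetary set, 17/15/47 teeth
ring teeth: 17 + 2·15 = 47
17(ω_sun−ω_arm) = −47(ω_ring−ω_arm),  ω_sun = 0, ω_ring = 1
17(0−ω_arm) = −47(1−ω_arm)  ⇒  64·ω_arm = 47  ⇒  ω_arm = 47/64
ω_out/ω_in = 47/64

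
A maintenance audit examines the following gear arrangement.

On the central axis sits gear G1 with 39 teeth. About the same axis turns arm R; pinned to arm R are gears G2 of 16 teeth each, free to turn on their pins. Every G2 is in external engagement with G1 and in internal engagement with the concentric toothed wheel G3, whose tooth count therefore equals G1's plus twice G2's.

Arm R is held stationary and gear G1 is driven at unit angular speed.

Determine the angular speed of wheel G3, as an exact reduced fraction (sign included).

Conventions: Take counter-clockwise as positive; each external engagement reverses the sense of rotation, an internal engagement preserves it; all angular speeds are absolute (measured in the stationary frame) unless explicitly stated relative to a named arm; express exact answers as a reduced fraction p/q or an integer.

-39/71

recognized (axles ride arm R): planetary set, 39/16/71 teeth
ring teeth: 39 + 2·16 = 71
39(ω_sun−ω_arm) = −71(ω_ring−ω_arm),  ω_arm = 0, ω_sun = 1
ω_ring = 0 − (39/71)(1−0) = -39/71
exact speed ratio = -39/71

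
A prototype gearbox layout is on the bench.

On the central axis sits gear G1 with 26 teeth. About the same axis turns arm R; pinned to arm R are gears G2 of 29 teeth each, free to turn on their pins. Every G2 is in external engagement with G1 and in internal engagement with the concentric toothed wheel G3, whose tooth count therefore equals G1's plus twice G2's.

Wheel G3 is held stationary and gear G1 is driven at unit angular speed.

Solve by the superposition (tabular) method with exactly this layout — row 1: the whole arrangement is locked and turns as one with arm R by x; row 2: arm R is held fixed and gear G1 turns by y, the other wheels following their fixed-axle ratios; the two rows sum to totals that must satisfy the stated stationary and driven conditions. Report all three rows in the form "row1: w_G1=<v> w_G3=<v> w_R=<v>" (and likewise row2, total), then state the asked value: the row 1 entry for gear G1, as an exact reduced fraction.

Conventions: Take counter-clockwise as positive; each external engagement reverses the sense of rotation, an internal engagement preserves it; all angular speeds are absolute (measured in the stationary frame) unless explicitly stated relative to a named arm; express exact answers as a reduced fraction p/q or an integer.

row1: w_G1=13/55 w_G3=13/55 w_R=13/55
row2: w_G1=42/55 w_G3=-13/55 w_R=0
total: w_G1=1 w_G3=0 w_R=13/55
asked value: 13/55

recognized (axles ride arm R): planetary set, 26/29/84 teeth
row 1 (train locked, turned with arm): all members turn x
row 2 (arm held, sun turns y): ω_ring = −(26/84)·y, ω_arm = 0
boundary: total ω_ring = x − (26/84)·y = 0 and total ω_sun = x + y = 1  ⇒  y = 42/55, x = 13/55
row 2 ring = −(26/84)·42/55 = -13/55
totals (row 1 + row 2): sun 13/55 + 42/55 = 1, ring 13/55 + (-13/55) = 0, arm 13/55 + 0 = 13/55
asked cell (row1, sun) = 13/55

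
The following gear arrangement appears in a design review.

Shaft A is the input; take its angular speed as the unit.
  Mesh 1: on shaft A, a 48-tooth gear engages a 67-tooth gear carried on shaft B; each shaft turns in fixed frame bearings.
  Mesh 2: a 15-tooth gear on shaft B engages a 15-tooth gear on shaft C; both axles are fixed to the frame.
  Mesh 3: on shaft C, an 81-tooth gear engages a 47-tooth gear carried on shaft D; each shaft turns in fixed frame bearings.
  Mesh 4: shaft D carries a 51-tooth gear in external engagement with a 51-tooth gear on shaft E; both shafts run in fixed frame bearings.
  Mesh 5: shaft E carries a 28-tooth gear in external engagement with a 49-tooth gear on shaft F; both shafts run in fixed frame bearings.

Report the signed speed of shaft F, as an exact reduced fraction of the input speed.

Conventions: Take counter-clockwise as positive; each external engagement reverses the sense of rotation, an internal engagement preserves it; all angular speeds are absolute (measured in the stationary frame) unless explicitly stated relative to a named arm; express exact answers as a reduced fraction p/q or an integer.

-15552/22043

5-mesh fixed-axis compound train (all bearings frame-fixed)
mesh 1 [48T→67T]: |ω|/ω_in = 1×48/67 = 48/67, sense flips to −
mesh 2 [15T→15T]: |ω|/ω_in = (48/67)×15/15 = 48/67, sense flips to +
mesh 3 [81T→47T]: |ω|/ω_in = (48/67)×81/47 = 3888/3149, sense flips to −
mesh 4 [51T→51T]: |ω|/ω_in = (3888/3149)×51/51 = 3888/3149, sense flips to +
mesh 5 [28T→49T]: |ω|/ω_in = (3888/3149)×28/49 = 15552/22043, sense flips to −
signed output speed (× input speed) = -15552/22043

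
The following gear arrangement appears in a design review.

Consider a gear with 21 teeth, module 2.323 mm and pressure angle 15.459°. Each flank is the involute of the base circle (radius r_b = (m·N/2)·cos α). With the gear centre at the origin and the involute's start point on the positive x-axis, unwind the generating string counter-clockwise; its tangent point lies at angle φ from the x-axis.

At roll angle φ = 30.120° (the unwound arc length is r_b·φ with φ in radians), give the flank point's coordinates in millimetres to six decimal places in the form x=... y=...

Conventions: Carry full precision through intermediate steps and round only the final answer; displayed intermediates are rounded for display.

x=26.536448 y=1.107290

single-mesh involute tooth geometry (21T wheel at module 2.323)
pitch radius r_p = m·N/2 = 2.323·21/2 = 24.391500
base radius r_b = r_p·cos α = 24.391500·cos 15.459° = 23.509051
roll angle φ = 30.120° = 0.52569317 rad
x = r_b·(cos φ + φ·sin φ) = 26.536448
y = r_b·(sin φ − φ·cos φ) = 1.107290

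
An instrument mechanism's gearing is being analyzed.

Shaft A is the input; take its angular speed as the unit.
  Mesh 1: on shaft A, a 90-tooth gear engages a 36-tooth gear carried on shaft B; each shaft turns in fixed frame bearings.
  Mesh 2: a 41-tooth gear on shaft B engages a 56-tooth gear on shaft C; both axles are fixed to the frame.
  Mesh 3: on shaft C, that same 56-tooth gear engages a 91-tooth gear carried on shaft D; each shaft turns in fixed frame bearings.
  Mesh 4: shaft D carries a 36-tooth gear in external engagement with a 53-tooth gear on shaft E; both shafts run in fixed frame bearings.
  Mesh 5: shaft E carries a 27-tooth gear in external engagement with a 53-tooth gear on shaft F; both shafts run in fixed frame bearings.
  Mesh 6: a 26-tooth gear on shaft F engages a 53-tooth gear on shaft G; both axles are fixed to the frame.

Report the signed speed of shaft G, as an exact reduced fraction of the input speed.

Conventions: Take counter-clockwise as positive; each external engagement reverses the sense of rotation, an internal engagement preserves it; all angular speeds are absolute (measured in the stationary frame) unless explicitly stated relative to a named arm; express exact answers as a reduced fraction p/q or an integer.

199260/1042139

6-mesh fixed-axis compound train (all bearings frame-fixed)
mesh 1 [90T→36T]: |ω|/ω_in = 1×90/36 = 5/2, sense flips to −
mesh 2 [41T→56T]: |ω|/ω_in = (5/2)×41/56 = 205/112, sense flips to +
mesh 3 [56T→91T]: |ω|/ω_in = (205/112)×56/91 = 205/182, sense flips to −
mesh 4 [36T→53T]: |ω|/ω_in = (205/182)×36/53 = 3690/4823, sense flips to +
mesh 5 [27T→53T]: |ω|/ω_in = (3690/4823)×27/53 = 99630/255619, sense flips to −
mesh 6 [26T→53T]: |ω|/ω_in = (99630/255619)×26/53 = 199260/1042139, sense flips to +
signed output speed (× input speed) = 199260/1042139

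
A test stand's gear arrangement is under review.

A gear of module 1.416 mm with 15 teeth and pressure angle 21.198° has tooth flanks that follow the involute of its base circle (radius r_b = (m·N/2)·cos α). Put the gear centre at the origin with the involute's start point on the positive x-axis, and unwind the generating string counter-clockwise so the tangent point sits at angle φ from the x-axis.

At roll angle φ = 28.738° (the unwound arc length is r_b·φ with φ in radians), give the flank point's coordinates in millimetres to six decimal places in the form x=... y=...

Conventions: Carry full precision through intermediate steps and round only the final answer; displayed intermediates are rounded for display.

single-mesh involute tooth geometry (15T wheel at module 1.416)
pitch radius r_p = m·N/2 = 1.416·15/2 = 10.620000
base radius r_b = r_p·cos α = 10.620000·cos 21.198° = 9.901413
roll angle φ = 28.738° = 0.50157272 rad
x = r_b·(cos φ + φ·sin φ) = 11.069643
y = r_b·(sin φ − φ·cos φ) = 0.406081

x=11.069643 y=0.406081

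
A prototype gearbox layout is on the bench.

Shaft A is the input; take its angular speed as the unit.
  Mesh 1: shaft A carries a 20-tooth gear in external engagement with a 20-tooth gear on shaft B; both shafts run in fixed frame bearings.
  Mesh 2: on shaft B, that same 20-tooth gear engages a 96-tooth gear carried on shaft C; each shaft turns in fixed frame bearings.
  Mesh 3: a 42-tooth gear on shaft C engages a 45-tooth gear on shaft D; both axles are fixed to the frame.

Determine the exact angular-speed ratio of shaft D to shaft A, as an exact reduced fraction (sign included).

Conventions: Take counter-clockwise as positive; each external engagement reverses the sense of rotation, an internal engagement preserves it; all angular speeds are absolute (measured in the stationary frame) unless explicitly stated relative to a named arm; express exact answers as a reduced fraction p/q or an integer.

-7/36

class = fixed-axis compound train [3 meshes; 3 ratios multiply, 3 sense flips]
mesh 1 [20T→20T]: running ratio 1, sense −
mesh 2 [20T→96T]: running ratio 5/24, sense +
mesh 3 [42T→45T]: running ratio 7/36, sense −
ω_out/ω_in = -7/36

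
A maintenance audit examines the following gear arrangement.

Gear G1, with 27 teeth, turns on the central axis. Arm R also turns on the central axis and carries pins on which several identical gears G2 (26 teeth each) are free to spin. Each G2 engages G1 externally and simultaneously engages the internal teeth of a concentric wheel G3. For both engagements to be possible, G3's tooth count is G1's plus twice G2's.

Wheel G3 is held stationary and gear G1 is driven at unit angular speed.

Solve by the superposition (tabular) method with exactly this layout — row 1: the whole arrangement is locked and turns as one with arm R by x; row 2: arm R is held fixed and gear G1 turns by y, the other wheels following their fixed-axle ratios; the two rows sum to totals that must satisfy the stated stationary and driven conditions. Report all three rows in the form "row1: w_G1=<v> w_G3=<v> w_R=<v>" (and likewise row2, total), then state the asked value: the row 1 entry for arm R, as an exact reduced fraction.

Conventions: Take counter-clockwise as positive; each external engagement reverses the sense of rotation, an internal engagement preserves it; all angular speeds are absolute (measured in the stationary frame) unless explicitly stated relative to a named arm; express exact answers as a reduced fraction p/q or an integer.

row1: w_G1=27/106 w_G3=27/106 w_R=27/106
row2: w_G1=79/106 w_G3=-27/106 w_R=0
total: w_G1=1 w_G3=0 w_R=27/106
asked value: 27/106

class = planetary set [G3 = 27+2·26 = 79; Willis about the carrier]
row 1: whole set turns with the arm by x
superposition row 2 [arm held]: sun y, ring −(27/79)·y, arm 0
boundary: total ω_ring = x − (27/79)·y = 0 and total ω_sun = x + y = 1  ⇒  y = 79/106, x = 27/106
row 2 ring = −(27/79)·79/106 = -27/106
totals (row 1 + row 2): sun 27/106 + 79/106 = 1, ring 27/106 + (-27/106) = 0, arm 27/106 + 0 = 27/106
asked cell (row1, arm) = 27/106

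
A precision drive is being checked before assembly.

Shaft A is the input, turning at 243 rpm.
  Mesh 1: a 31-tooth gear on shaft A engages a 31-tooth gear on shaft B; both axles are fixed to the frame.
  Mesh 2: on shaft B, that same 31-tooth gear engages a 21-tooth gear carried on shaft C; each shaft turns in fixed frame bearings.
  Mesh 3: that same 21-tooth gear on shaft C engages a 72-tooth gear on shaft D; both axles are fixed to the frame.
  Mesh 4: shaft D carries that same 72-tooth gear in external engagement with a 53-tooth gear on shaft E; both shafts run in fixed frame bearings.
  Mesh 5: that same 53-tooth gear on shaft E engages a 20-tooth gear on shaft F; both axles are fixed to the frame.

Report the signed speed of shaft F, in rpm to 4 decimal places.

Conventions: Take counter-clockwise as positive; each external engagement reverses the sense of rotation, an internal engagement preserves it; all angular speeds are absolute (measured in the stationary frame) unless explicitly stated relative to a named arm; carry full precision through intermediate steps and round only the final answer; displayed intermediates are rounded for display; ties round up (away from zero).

-376.6500 rpm

5-mesh fixed-axis compound train (all bearings frame-fixed)
mesh 1 [31T→31T]: ω = 243.0000×31/31 = 243.0000 rpm, sense flips to −
mesh 2 [31T→21T]: ω = 243.0000×31/21 = 358.7143 rpm, sense flips to +
mesh 3 [21T→72T]: ω = 358.7143×21/72 = 104.6250 rpm, sense flips to −
mesh 4 [72T→53T]: ω = 104.6250×72/53 = 142.1321 rpm, sense flips to +
mesh 5 [53T→20T]: ω = 142.1321×53/20 = 376.6500 rpm, sense flips to −
signed output speed = -376.6500 rpm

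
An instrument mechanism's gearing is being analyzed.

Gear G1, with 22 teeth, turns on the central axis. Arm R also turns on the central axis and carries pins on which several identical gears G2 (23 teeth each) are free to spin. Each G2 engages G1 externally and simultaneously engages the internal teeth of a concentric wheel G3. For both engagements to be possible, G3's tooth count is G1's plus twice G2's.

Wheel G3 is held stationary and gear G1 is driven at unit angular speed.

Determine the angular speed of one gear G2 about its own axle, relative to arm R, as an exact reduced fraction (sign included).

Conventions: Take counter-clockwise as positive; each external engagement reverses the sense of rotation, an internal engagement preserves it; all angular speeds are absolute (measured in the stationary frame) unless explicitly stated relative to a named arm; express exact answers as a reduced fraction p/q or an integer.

-748/1035

topology: planetary set — G1 22T / G2 23T / G3 68T, arm = carrier (Willis)
ring teeth: 22 + 2·23 = 68
22(ω_sun−ω_arm) = −68(ω_ring−ω_arm),  ω_ring = 0, ω_sun = 1
22(1−ω_arm) = −68(0−ω_arm)  ⇒  90·ω_arm = 22  ⇒  ω_arm = 11/45
sun–planet mesh: 22·(1−11/45) = −23·(ω_p−ω_arm)  ⇒  ω_p−ω_arm = -748/1035
exact speed ratio = -748/1035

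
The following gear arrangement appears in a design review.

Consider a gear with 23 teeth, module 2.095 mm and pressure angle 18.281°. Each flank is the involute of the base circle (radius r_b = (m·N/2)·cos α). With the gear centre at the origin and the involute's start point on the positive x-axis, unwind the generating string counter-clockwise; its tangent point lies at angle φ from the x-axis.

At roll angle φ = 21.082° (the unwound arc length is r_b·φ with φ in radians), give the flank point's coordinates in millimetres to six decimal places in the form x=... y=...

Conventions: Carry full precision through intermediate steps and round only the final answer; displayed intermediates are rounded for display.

class = single-mesh tooth geometry [base-circle involute, m = 2.095, 23T]
pitch radius r_p = m·N/2 = 2.095·23/2 = 24.092500
base radius r_b = r_p·cos α = 24.092500·cos 18.281° = 22.876541
roll angle φ = 21.082° = 0.36795031 rad
x = r_b·(cos φ + φ·sin φ) = 24.373116
y = r_b·(sin φ − φ·cos φ) = 0.374753

x=24.373116 y=0.374753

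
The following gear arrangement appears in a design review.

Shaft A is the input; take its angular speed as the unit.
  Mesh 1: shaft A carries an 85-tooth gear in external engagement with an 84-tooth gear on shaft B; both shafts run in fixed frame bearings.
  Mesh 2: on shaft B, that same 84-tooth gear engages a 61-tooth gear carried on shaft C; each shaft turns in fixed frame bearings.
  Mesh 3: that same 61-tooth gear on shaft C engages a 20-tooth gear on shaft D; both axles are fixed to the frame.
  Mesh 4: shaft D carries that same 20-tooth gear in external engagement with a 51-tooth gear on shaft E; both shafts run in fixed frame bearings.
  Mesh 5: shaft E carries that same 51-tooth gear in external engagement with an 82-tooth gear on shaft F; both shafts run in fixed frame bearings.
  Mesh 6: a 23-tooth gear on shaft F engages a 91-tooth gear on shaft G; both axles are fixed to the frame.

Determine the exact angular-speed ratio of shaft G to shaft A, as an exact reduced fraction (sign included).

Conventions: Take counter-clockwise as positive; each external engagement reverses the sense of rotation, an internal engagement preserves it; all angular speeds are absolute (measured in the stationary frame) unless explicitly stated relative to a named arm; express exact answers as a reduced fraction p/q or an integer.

class = fixed-axis compound train [6 meshes; 6 ratios multiply, 6 sense flips]
mesh 1 [85T→84T]: running ratio 85/84, sense −
mesh 2 [84T→61T]: running ratio 85/61, sense +
mesh 3 [61T→20T]: running ratio 17/4, sense −
mesh 4 [20T→51T]: running ratio 5/3, sense +
mesh 5 [51T→82T]: running ratio 85/82, sense −
mesh 6 [23T→91T]: running ratio 1955/7462, sense +
ω_out/ω_in = 1955/7462

1955/7462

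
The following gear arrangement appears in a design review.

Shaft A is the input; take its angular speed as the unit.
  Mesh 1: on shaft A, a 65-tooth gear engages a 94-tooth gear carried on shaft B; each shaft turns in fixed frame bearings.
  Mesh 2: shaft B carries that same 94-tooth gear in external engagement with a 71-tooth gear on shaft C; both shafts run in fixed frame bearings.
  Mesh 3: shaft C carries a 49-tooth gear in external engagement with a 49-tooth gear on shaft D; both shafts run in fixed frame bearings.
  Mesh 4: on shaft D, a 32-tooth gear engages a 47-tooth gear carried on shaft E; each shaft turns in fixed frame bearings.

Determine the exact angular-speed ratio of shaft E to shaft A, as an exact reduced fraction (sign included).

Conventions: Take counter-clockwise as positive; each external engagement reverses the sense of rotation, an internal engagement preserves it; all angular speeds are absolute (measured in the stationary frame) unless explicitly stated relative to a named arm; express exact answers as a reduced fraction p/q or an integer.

2080/3337

class = fixed-axis compound train [4 meshes; 4 ratios multiply, 4 sense flips]
mesh 1 [65T→94T]: running ratio 65/94, sense −
mesh 2 [94T→71T]: running ratio 65/71, sense +
mesh 3 [49T→49T]: running ratio 65/71, sense −
mesh 4 [32T→47T]: running ratio 2080/3337, sense +
ω_out/ω_in = 2080/3337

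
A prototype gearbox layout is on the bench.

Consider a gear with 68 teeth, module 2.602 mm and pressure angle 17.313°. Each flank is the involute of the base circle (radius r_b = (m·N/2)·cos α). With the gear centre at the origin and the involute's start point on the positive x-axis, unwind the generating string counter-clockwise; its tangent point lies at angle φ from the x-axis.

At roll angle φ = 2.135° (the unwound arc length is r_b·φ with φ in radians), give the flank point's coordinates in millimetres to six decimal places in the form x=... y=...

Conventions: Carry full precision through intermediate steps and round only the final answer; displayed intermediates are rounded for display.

class = single-mesh tooth geometry [base-circle involute, m = 2.602, 68T]
pitch radius r_p = m·N/2 = 2.602·68/2 = 88.468000
base radius r_b = r_p·cos α = 88.468000·cos 17.313° = 84.459807
roll angle φ = 2.135° = 0.03726278 rad
x = r_b·(cos φ + φ·sin φ) = 84.518424
y = r_b·(sin φ − φ·cos φ) = 0.001456

x=84.518424 y=0.001456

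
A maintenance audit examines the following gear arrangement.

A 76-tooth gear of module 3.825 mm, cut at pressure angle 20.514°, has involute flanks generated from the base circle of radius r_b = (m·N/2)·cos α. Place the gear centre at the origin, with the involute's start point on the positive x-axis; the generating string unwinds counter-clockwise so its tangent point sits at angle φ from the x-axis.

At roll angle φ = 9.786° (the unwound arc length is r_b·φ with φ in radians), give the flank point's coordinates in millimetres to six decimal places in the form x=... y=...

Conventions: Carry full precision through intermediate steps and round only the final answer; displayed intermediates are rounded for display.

recognized (one wheel, involute flank): single-mesh tooth geometry, m = 3.825, N = 76
pitch radius r_p = m·N/2 = 3.825·76/2 = 145.350000
base radius r_b = r_p·cos α = 145.350000·cos 20.514° = 136.132861
roll angle φ = 9.786° = 0.17079792 rad
x = r_b·(cos φ + φ·sin φ) = 138.104032
y = r_b·(sin φ − φ·cos φ) = 0.225435

x=138.104032 y=0.225435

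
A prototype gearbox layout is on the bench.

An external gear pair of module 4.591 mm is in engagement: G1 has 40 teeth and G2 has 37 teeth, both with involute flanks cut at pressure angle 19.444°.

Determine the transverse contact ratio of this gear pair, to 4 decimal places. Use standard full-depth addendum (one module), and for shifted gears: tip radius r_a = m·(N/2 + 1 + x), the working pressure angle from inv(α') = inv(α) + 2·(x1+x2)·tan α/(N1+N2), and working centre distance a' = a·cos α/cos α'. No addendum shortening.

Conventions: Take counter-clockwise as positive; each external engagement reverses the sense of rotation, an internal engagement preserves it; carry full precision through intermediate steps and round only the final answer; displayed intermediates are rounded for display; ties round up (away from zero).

1.7332

recognized (one external pair, fixed centres): single-mesh tooth geometry, m = 4.591, N1 = 40, N2 = 37
base radii: r_b1 = 86.583257, r_b2 = 80.089513
tip radii: r_a1 = 96.411000, r_a2 = 89.524500
no profile shift: α' = α, a' = a
action lengths: √(r_a1²−r_b1²) = 42.407788, √(r_a2²−r_b2²) = 40.003825
base pitch p_b = π·m·cos α = 13.600466
CR = (42.407788 + 40.003825 − 176.753500·sin 19.44400°)/13.600466 = 1.733246
contact ratio ≈ 1.7332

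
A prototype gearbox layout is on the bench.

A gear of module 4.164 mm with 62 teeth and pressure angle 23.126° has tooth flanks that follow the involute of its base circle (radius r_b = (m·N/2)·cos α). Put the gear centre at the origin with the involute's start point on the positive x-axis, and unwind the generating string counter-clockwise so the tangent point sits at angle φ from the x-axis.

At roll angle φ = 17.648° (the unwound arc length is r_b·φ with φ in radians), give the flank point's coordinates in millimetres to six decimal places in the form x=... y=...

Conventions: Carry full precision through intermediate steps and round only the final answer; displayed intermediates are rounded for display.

x=124.209667 y=1.145416

single-mesh involute tooth geometry (62T wheel at module 4.164)
pitch radius r_p = m·N/2 = 4.164·62/2 = 129.084000
base radius r_b = r_p·cos α = 129.084000·cos 23.126° = 118.711244
roll angle φ = 17.648° = 0.30801571 rad
x = r_b·(cos φ + φ·sin φ) = 124.209667
y = r_b·(sin φ − φ·cos φ) = 1.145416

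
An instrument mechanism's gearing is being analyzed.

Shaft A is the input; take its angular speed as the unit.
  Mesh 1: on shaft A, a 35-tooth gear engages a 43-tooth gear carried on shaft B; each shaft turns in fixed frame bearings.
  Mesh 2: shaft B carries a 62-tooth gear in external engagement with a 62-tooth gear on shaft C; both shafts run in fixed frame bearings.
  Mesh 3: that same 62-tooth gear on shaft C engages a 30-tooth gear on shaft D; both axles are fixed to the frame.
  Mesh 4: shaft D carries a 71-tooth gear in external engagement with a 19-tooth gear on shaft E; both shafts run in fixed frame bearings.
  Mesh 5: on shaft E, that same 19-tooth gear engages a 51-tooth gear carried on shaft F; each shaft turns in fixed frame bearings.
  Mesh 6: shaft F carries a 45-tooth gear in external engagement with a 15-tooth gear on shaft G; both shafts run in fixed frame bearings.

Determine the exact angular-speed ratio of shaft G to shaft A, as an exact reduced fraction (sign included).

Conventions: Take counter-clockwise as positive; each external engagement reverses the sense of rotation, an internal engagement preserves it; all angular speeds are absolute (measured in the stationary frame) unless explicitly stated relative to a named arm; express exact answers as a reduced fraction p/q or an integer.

class = fixed-axis compound train [6 meshes; 6 ratios multiply, 6 sense flips]
mesh 1 [35T→43T]: running ratio 35/43, sense −
mesh 2 [62T→62T]: running ratio 35/43, sense +
mesh 3 [62T→30T]: running ratio 217/129, sense −
mesh 4 [71T→19T]: running ratio 15407/2451, sense +
mesh 5 [19T→51T]: running ratio 15407/6579, sense −
mesh 6 [45T→15T]: running ratio 15407/2193, sense +
ω_out/ω_in = 15407/2193

15407/2193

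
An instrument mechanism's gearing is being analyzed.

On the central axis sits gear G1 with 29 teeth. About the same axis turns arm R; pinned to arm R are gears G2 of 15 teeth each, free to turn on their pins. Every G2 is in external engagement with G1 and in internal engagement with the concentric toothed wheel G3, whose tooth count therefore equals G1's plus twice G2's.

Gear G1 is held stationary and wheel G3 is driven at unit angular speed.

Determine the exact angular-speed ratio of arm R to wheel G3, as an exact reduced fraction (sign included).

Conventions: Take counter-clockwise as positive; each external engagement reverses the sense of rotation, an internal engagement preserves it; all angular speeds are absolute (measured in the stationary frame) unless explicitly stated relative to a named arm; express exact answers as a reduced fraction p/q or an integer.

topology: planetary set — G1 29T / G2 15T / G3 59T, arm = carrier (Willis)
ring teeth: 29 + 2·15 = 59
29(ω_sun−ω_arm) = −59(ω_ring−ω_arm),  ω_sun = 0, ω_ring = 1
29(0−ω_arm) = −59(1−ω_arm)  ⇒  88·ω_arm = 59  ⇒  ω_arm = 59/88
ω_out/ω_in = 59/88

59/88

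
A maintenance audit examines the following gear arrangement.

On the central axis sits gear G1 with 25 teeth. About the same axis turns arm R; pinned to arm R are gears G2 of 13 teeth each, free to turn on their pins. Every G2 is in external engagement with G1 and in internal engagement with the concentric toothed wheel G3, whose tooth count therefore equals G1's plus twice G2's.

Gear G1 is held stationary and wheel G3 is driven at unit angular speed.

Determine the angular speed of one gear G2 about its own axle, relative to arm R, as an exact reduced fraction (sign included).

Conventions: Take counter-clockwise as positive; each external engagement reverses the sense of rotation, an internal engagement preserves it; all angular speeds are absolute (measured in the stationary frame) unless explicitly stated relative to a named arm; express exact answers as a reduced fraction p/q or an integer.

topology: planetary set — G1 25T / G2 13T / G3 51T, arm = carrier (Willis)
ring teeth: 25 + 2·13 = 51
25(ω_sun−ω_arm) = −51(ω_ring−ω_arm),  ω_sun = 0, ω_ring = 1
25(0−ω_arm) = −51(1−ω_arm)  ⇒  76·ω_arm = 51  ⇒  ω_arm = 51/76
sun–planet mesh: 25·(0−51/76) = −13·(ω_p−ω_arm)  ⇒  ω_p−ω_arm = 1275/988
exact speed ratio = 1275/988

1275/988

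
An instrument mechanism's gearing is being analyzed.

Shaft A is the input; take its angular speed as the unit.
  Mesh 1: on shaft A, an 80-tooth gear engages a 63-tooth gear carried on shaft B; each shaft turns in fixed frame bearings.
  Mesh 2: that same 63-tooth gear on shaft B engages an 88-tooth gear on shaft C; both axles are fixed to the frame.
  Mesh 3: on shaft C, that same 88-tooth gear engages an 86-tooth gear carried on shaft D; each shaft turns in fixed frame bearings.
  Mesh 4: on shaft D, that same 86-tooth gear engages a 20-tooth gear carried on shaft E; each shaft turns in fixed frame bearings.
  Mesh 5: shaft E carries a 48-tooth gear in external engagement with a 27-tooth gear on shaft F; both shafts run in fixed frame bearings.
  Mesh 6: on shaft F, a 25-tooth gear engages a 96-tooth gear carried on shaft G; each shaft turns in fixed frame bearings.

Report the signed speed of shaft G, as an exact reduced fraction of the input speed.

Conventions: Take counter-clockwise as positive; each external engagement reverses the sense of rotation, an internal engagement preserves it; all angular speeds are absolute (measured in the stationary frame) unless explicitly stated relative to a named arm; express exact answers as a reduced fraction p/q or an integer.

50/27

6-mesh fixed-axis compound train (all bearings frame-fixed)
mesh 1 [80T→63T]: |ω|/ω_in = 1×80/63 = 80/63, sense flips to −
mesh 2 [63T→88T]: |ω|/ω_in = (80/63)×63/88 = 10/11, sense flips to +
mesh 3 [88T→86T]: |ω|/ω_in = (10/11)×88/86 = 40/43, sense flips to −
mesh 4 [86T→20T]: |ω|/ω_in = (40/43)×86/20 = 4, sense flips to +
mesh 5 [48T→27T]: |ω|/ω_in = 4×48/27 = 64/9, sense flips to −
mesh 6 [25T→96T]: |ω|/ω_in = (64/9)×25/96 = 50/27, sense flips to +
signed output speed (× input speed) = 50/27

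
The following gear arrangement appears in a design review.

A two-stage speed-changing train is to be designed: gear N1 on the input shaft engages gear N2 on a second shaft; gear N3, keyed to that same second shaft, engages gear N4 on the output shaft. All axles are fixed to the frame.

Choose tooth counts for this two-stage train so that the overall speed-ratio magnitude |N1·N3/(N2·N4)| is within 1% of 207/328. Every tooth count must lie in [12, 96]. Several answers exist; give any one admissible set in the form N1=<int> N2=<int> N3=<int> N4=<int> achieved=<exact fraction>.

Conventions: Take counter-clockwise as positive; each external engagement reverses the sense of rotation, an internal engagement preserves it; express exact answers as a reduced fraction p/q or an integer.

2-stage fixed-axis compound train for ratio 207/328
target = 207/328 in lowest terms: an exact hit needs N1·N3 = k·207 and N2·N4 = k·328 for one integer k, every count in [12, 96]; additionally prefer no 1:1 stage (N1 ≠ N2, N3 ≠ N4)
k = 1: no 1:1-free in-range split of k·207 and k·328 into factor pairs; take k = 2
k = 2: N1·N3 = 414 = 18·23, N2·N4 = 656 = 16·41
achieved = 18·23/(16·41) = 207/328; |achieved − target| = 0 ≤ 207/32800 ✓

N1=18 N2=16 N3=23 N4=41 achieved=207/328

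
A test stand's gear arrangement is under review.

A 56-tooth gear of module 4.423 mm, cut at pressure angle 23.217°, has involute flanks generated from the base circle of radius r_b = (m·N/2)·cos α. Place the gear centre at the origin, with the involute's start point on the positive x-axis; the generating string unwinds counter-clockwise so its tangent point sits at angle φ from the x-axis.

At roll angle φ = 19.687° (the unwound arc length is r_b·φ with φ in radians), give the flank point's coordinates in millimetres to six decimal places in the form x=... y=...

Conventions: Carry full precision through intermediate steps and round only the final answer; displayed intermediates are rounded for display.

topology: single-mesh involute geometry — m = 4.423, N = 56
pitch radius r_p = m·N/2 = 4.423·56/2 = 123.844000
base radius r_b = r_p·cos α = 123.844000·cos 23.217° = 113.814916
roll angle φ = 19.687° = 0.34360297 rad
x = r_b·(cos φ + φ·sin φ) = 120.336572
y = r_b·(sin φ − φ·cos φ) = 1.520942

x=120.336572 y=1.520942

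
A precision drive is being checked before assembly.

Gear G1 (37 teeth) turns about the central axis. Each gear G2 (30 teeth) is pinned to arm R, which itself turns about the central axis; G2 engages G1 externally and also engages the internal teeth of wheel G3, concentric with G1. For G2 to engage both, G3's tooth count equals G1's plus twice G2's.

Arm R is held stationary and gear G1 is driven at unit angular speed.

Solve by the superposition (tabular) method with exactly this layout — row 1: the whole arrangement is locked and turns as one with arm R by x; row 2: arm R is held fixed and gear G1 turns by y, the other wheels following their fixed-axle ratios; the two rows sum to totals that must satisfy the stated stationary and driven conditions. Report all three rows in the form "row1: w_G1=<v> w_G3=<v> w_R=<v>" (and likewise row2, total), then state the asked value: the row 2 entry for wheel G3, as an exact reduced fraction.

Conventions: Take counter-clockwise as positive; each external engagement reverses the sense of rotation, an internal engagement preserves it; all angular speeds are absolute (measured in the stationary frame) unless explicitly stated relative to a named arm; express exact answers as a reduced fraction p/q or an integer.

class = planetary set [G3 = 37+2·30 = 97; Willis about the carrier]
row 1 (train locked, turned with arm): all members turn x
row 2: sun turns y, ring = −(37/97)·y, arm 0
boundary: total ω_arm = x = 0 and total ω_sun = x + y = 1  ⇒  y = 1, x = 0
row 2 ring = −(37/97)·1 = -37/97
totals (row 1 + row 2): sun 0 + 1 = 1, ring 0 + (-37/97) = -37/97, arm 0 + 0 = 0
asked cell (row2, ring) = -37/97

row1: w_G1=0 w_G3=0 w_R=0
row2: w_G1=1 w_G3=-37/97 w_R=0
total: w_G1=1 w_G3=-37/97 w_R=0
asked value: -37/97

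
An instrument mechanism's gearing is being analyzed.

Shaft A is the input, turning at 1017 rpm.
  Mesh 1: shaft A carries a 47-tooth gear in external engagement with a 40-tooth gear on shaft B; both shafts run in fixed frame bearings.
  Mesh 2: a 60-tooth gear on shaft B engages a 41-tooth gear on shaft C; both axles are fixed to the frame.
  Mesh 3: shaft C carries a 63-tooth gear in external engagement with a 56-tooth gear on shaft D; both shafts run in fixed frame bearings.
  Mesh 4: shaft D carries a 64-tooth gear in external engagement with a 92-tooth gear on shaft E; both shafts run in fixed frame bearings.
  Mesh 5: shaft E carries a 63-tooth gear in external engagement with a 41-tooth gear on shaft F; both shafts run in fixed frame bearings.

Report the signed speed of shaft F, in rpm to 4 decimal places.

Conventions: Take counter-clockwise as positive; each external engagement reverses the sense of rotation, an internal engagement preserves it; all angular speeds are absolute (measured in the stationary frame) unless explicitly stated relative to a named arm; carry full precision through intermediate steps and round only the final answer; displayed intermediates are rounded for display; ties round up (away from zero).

recognized (6 fixed axles, 5 meshes): fixed-axis compound train
mesh 1 [47T→40T]: ω = 1017.0000×47/40 = 1194.9750 rpm, sense flips to −
mesh 2 [60T→41T]: ω = 1194.9750×60/41 = 1748.7439 rpm, sense flips to +
mesh 3 [63T→56T]: ω = 1748.7439×63/56 = 1967.3369 rpm, sense flips to −
mesh 4 [64T→92T]: ω = 1967.3369×64/92 = 1368.5822 rpm, sense flips to +
mesh 5 [63T→41T]: ω = 1368.5822×63/41 = 2102.9434 rpm, sense flips to −
signed output speed = -2102.9434 rpm

-2102.9434 rpm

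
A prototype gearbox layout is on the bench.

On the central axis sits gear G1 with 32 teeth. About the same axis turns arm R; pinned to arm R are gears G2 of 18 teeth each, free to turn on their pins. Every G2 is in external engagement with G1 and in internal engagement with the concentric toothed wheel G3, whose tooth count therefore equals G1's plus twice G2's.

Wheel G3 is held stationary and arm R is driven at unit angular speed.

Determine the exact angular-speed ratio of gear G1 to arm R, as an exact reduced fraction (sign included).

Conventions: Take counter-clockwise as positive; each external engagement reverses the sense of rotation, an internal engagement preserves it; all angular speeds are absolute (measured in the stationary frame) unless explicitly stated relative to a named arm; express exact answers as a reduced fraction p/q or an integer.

planetary set (32T centre, 18T on arm, 68T internal) — Willis relation
ring teeth: 32 + 2·18 = 68
32(ω_sun−ω_arm) = −68(ω_ring−ω_arm),  ω_ring = 0, ω_arm = 1
ω_sun = 1 − (68/32)(0−1) = 25/8
ω_out/ω_in = 25/8

25/8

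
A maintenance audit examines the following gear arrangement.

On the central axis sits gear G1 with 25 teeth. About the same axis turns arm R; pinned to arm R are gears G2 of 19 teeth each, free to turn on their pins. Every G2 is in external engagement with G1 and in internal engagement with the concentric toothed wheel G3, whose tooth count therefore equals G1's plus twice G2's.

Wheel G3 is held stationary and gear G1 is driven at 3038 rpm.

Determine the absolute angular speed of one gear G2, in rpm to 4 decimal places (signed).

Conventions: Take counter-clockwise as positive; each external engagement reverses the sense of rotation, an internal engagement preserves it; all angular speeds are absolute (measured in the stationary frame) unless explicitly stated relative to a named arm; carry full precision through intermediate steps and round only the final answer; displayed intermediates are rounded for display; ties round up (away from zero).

topology: planetary set — G1 25T / G2 19T / G3 63T, arm = carrier (Willis)
normalise by the input: solve with ω_sun = 1, then scale by 3038 rpm
ring teeth: 25 + 2·19 = 63
25(ω_sun−ω_arm) = −63(ω_ring−ω_arm),  ω_ring = 0, ω_sun = 1
25(1−ω_arm) = −63(0−ω_arm)  ⇒  88·ω_arm = 25  ⇒  ω_arm = 25/88
sun–planet mesh: 25·(1−25/88) = −19·(ω_p−ω_arm)  ⇒  ω_p−ω_arm = -1575/1672
ω_p = 25/88 − 1575/1672 = -25/38
scale: ω_p = -25/38 × 3038 rpm = -1998.6842 rpm

-1998.6842 rpm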